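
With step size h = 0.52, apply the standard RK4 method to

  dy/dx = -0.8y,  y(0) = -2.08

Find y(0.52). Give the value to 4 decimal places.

RK4: k1 = f(x_n, y_n); k2 = f(x_n + h/2, y_n + (h/2)·k1); k3 = f(x_n + h/2, y_n + (h/2)·k2); k4 = f(x_n + h, y_n + h·k3); y_{n+1} = y_n + (h/6)·(k1 + 2k2 + 2k3 + k4).
x=0.000000, y=-2.080000:
  k1 = f(0.000000, -2.080000) = 1.664000
  k2 = f(0.260000, -1.647360) = 1.317888
  k3 = f(0.260000, -1.737349) = 1.389879
  k4 = f(0.520000, -1.357263) = 1.085810
  y ← -2.080000 + (0.52/6)·(k1 + 2k2 + 2k3 + k4) = -1.372337
y(0.52) ≈ -1.3723

-1.3723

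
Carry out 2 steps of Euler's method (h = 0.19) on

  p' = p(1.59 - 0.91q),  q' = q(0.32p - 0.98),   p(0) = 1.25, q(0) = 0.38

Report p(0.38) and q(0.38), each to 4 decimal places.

1.9220, 0.3069

Euler on (p,q): p_{n+1} = p_n + h·p', q_{n+1} = q_n + h·q'.
0.000000: (1.250000, 0.380000); f=(1.555250, -0.220400) → (1.545497, 0.338124)
0.190000: (1.545497, 0.338124); f=(1.981803, -0.164139) → (1.922040, 0.306938)
(p(0.38), q(0.38)) ≈ (1.9220, 0.3069)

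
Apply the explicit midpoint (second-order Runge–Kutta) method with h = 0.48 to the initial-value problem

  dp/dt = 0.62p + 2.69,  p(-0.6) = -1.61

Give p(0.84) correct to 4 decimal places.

2.2546

Midpoint: k1 = f(t_n, p_n); k2 = f(t_n + h/2, p_n + (h/2)·k1); p_{n+1} = p_n + h·k2.
t=-0.600000, p=-1.610000:
  k1 = f(-0.600000, -1.610000) = 1.691800
  k2 = f(-0.360000, -1.203968) = 1.943540
  p ← -1.610000 + 0.48·1.943540 = -0.677101
t=-0.120000, p=-0.677101:
  k1 = f(-0.120000, -0.677101) = 2.270197
  k2 = f(0.120000, -0.132253) = 2.608003
  p ← -0.677101 + 0.48·2.608003 = 0.574740
t=0.360000, p=0.574740:
  k1 = f(0.360000, 0.574740) = 3.046339
  k2 = f(0.600000, 1.305862) = 3.499634
  p ← 0.574740 + 0.48·3.499634 = 2.254565
p(0.84) ≈ 2.2546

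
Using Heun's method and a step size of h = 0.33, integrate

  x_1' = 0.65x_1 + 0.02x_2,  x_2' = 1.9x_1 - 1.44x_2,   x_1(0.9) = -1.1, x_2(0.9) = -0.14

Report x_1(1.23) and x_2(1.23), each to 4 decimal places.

-1.3643, -0.6894

Heun on (x_1,x_2): k1 = f(t_n, state_n); k2 = f(t_n + h, state_n + h·k1); state_{n+1} = state_n + (h/2)·(k1 + k2).
0.900000: (-1.100000, -0.140000)
  k1 = (-0.717800, -1.888400)
  predictor → (-1.336874, -0.763172)
  k2 = (-0.884232, -1.441093)
  → (-1.364335, -0.689366)
(x_1(1.23), x_2(1.23)) ≈ (-1.3643, -0.6894)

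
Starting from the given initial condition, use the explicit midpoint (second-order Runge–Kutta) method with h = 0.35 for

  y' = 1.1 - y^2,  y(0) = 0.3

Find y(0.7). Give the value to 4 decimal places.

0.8020

Midpoint: k1 = f(t_n, y_n); k2 = f(t_n + h/2, y_n + (h/2)·k1); y_{n+1} = y_n + h·k2.
t=0.000000, y=0.300000:
  k1 = f(0.000000, 0.300000) = 1.010000
  k2 = f(0.175000, 0.476750) = 0.872709
  y ← 0.300000 + 0.35·0.872709 = 0.605448
t=0.350000, y=0.605448:
  k1 = f(0.350000, 0.605448) = 0.733432
  k2 = f(0.525000, 0.733799) = 0.561539
  y ← 0.605448 + 0.35·0.561539 = 0.801987
y(0.7) ≈ 0.8020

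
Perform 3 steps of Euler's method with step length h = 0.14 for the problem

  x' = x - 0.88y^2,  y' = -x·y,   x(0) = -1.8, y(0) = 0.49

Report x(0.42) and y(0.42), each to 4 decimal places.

-2.8354, 1.0606

Euler on (x,y): x_{n+1} = x_n + h·x', y_{n+1} = y_n + h·y'.
0.000000: (-1.800000, 0.490000); f=(-2.011288, 0.882000) → (-2.081580, 0.613480)
0.140000: (-2.081580, 0.613480); f=(-2.412775, 1.277008) → (-2.419369, 0.792261)
0.280000: (-2.419369, 0.792261); f=(-2.971725, 1.916772) → (-2.835410, 1.060609)
(x(0.42), y(0.42)) ≈ (-2.8354, 1.0606)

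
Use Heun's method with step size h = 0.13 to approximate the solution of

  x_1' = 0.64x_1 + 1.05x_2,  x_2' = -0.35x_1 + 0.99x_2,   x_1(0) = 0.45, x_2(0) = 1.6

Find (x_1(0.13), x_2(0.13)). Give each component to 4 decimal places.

Heun on (x_1,x_2): k1 = f(s_n, state_n); k2 = f(s_n + h, state_n + h·k1); state_{n+1} = state_n + (h/2)·(k1 + k2).
0.000000: (0.450000, 1.600000)
  k1 = (1.968000, 1.426500)
  predictor → (0.705840, 1.785445)
  k2 = (2.326455, 1.520547)
  → (0.729140, 1.791558)
(x_1(0.13), x_2(0.13)) ≈ (0.7291, 1.7916)

0.7291, 1.7916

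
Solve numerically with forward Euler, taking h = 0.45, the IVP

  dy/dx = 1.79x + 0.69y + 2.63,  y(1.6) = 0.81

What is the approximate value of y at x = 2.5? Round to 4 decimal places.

7.4658

Euler: y_{n+1} = y_n + h·f(x_n, y_n).
x=1.600000, y=0.810000: f=6.052900 → y ← 0.810000 + 0.45·6.052900 = 3.533805
x=2.050000, y=3.533805: f=8.737825 → y ← 3.533805 + 0.45·8.737825 = 7.465826
y(2.5) ≈ 7.4658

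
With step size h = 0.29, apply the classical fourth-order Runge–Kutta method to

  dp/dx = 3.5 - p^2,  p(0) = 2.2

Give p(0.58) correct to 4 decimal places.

RK4: k1 = f(x_n, p_n); k2 = f(x_n + h/2, p_n + (h/2)·k1); k3 = f(x_n + h/2, p_n + (h/2)·k2); k4 = f(x_n + h, p_n + h·k3); p_{n+1} = p_n + (h/6)·(k1 + 2k2 + 2k3 + k4).
x=0.000000, p=2.200000:
  k1 = f(0.000000, 2.200000) = -1.340000
  k2 = f(0.145000, 2.005700) = -0.522832
  k3 = f(0.145000, 2.124189) = -1.012180
  k4 = f(0.290000, 1.906468) = -0.134619
  p ← 2.200000 + (0.29/6)·(k1 + 2k2 + 2k3 + k4) = 1.980342
x=0.290000, p=1.980342:
  k1 = f(0.290000, 1.980342) = -0.421755
  k2 = f(0.435000, 1.919188) = -0.183281
  k3 = f(0.435000, 1.953766) = -0.317203
  k4 = f(0.580000, 1.888353) = -0.065878
  p ← 1.980342 + (0.29/6)·(k1 + 2k2 + 2k3 + k4) = 1.908393
p(0.58) ≈ 1.9084

1.9084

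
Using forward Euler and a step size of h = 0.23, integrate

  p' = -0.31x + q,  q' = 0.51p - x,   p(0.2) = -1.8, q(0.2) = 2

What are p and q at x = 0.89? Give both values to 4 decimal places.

Euler on (p,q): p_{n+1} = p_n + h·p', q_{n+1} = q_n + h·q'.
0.200000: (-1.800000, 2.000000); f=(1.938000, -1.118000) → (-1.354260, 1.742860)
0.430000: (-1.354260, 1.742860); f=(1.609560, -1.120673) → (-0.984061, 1.485105)
0.660000: (-0.984061, 1.485105); f=(1.280505, -1.161871) → (-0.689545, 1.217875)
(p(0.89), q(0.89)) ≈ (-0.6895, 1.2179)

-0.6895, 1.2179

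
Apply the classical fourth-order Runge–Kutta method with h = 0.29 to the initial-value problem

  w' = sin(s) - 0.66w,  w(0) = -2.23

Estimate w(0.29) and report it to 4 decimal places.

RK4: k1 = f(s_n, w_n); k2 = f(s_n + h/2, w_n + (h/2)·k1); k3 = f(s_n + h/2, w_n + (h/2)·k2); k4 = f(s_n + h, w_n + h·k3); w_{n+1} = w_n + (h/6)·(k1 + 2k2 + 2k3 + k4).
s=0.000000, w=-2.230000:
  k1 = f(0.000000, -2.230000) = 1.471800
  k2 = f(0.145000, -2.016589) = 1.475441
  k3 = f(0.145000, -2.016061) = 1.475093
  k4 = f(0.290000, -1.802223) = 1.475419
  w ← -2.230000 + (0.29/6)·(k1 + 2k2 + 2k3 + k4) = -1.802333
w(0.29) ≈ -1.8023

-1.8023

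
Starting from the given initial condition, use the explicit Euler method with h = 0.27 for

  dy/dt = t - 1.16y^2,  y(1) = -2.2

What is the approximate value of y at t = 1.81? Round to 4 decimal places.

-20.9823

Euler: y_{n+1} = y_n + h·f(t_n, y_n).
t=1.000000, y=-2.200000: f=-4.614400 → y ← -2.200000 + 0.27·(-4.614400) = -3.445888
t=1.270000, y=-3.445888: f=-12.504007 → y ← -3.445888 + 0.27·(-12.504007) = -6.821970
t=1.540000, y=-6.821970: f=-52.445558 → y ← -6.821970 + 0.27·(-52.445558) = -20.982270
y(1.81) ≈ -20.9823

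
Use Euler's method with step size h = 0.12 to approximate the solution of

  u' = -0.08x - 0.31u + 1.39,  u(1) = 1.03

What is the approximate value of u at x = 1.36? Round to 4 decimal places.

1.3701

Euler: u_{n+1} = u_n + h·f(x_n, u_n).
x=1.000000, u=1.030000: f=0.990700 → u ← 1.030000 + 0.12·0.990700 = 1.148884
x=1.120000, u=1.148884: f=0.944246 → u ← 1.148884 + 0.12·0.944246 = 1.262194
x=1.240000, u=1.262194: f=0.899520 → u ← 1.262194 + 0.12·0.899520 = 1.370136
u(1.36) ≈ 1.3701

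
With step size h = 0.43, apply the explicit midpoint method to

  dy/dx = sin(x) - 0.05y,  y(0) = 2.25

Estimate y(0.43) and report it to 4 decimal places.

2.2939

Midpoint: k1 = f(x_n, y_n); k2 = f(x_n + h/2, y_n + (h/2)·k1); y_{n+1} = y_n + h·k2.
x=0.000000, y=2.250000:
  k1 = f(0.000000, 2.250000) = -0.112500
  k2 = f(0.215000, 2.225812) = 0.102057
  y ← 2.250000 + 0.43·0.102057 = 2.293884
y(0.43) ≈ 2.2939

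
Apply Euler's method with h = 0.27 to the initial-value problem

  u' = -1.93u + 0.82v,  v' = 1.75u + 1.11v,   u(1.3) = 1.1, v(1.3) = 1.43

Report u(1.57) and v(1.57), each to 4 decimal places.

0.8434, 2.3783

Euler on (u,v): u_{n+1} = u_n + h·u', v_{n+1} = v_n + h·v'.
1.300000: (1.100000, 1.430000); f=(-0.950400, 3.512300) → (0.843392, 2.378321)
(u(1.57), v(1.57)) ≈ (0.8434, 2.3783)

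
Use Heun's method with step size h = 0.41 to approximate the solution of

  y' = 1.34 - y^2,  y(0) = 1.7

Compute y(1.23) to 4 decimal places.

Heun: k1 = f(x_n, y_n); k2 = f(x_n + h, y_n + h·k1); y_{n+1} = y_n + (h/2)·(k1 + k2).
x=0.000000, y=1.700000:
  k1 = f(0.000000, 1.700000) = -1.550000
  k2 = f(0.410000, 1.064500) = 0.206840
  y ← 1.700000 + (0.41/2)·(-1.550000 + 0.206840) = 1.424652
x=0.410000, y=1.424652:
  k1 = f(0.410000, 1.424652) = -0.689634
  k2 = f(0.820000, 1.141902) = 0.036059
  y ← 1.424652 + (0.41/2)·(-0.689634 + 0.036059) = 1.290669
x=0.820000, y=1.290669:
  k1 = f(0.820000, 1.290669) = -0.325827
  k2 = f(1.230000, 1.157080) = 0.001166
  y ← 1.290669 + (0.41/2)·(-0.325827 + 0.001166) = 1.224114
y(1.23) ≈ 1.2241

1.2241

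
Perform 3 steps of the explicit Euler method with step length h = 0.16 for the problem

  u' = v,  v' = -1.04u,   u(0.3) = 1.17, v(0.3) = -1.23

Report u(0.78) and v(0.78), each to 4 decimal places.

0.4914, -1.7106

Euler on (u,v): u_{n+1} = u_n + h·u', v_{n+1} = v_n + h·v'.
0.300000: (1.170000, -1.230000); f=(-1.230000, -1.216800) → (0.973200, -1.424688)
0.460000: (0.973200, -1.424688); f=(-1.424688, -1.012128) → (0.745250, -1.586628)
0.620000: (0.745250, -1.586628); f=(-1.586628, -0.775060) → (0.491389, -1.710638)
(u(0.78), v(0.78)) ≈ (0.4914, -1.7106)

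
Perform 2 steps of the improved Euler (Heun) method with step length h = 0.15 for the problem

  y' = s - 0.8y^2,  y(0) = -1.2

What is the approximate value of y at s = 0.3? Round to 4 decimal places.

Heun: k1 = f(s_n, y_n); k2 = f(s_n + h, y_n + h·k1); y_{n+1} = y_n + (h/2)·(k1 + k2).
s=0.000000, y=-1.200000:
  k1 = f(0.000000, -1.200000) = -1.152000
  k2 = f(0.150000, -1.372800) = -1.357664
  y ← -1.200000 + (0.15/2)·(-1.152000 + (-1.357664)) = -1.388225
s=0.150000, y=-1.388225:
  k1 = f(0.150000, -1.388225) = -1.391734
  k2 = f(0.300000, -1.596985) = -1.740289
  y ← -1.388225 + (0.15/2)·(-1.391734 + (-1.740289)) = -1.623127
y(0.3) ≈ -1.6231

-1.6231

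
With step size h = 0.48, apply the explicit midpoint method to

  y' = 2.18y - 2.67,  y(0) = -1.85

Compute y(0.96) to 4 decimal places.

-19.4629

Midpoint: k1 = f(s_n, y_n); k2 = f(s_n + h/2, y_n + (h/2)·k1); y_{n+1} = y_n + h·k2.
s=0.000000, y=-1.850000:
  k1 = f(0.000000, -1.850000) = -6.703000
  k2 = f(0.240000, -3.458720) = -10.210010
  y ← -1.850000 + 0.48·(-10.210010) = -6.750805
s=0.480000, y=-6.750805:
  k1 = f(0.480000, -6.750805) = -17.386754
  k2 = f(0.720000, -10.923626) = -26.483504
  y ← -6.750805 + 0.48·(-26.483504) = -19.462886
y(0.96) ≈ -19.4629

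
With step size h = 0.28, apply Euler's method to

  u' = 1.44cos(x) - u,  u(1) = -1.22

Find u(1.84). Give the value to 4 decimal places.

-0.2548

Euler: u_{n+1} = u_n + h·f(x_n, u_n).
x=1.000000, u=-1.220000: f=1.998035 → u ← -1.220000 + 0.28·1.998035 = -0.660550
x=1.280000, u=-0.660550: f=1.073420 → u ← -0.660550 + 0.28·1.073420 = -0.359993
x=1.560000, u=-0.359993: f=0.375539 → u ← -0.359993 + 0.28·0.375539 = -0.254842
u(1.84) ≈ -0.2548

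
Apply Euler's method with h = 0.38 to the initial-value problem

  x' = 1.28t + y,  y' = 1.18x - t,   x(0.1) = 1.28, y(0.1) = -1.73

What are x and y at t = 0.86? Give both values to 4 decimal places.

Euler on (x,y): x_{n+1} = x_n + h·x', y_{n+1} = y_n + h·y'.
0.100000: (1.280000, -1.730000); f=(-1.602000, 1.410400) → (0.671240, -1.194048)
0.480000: (0.671240, -1.194048); f=(-0.579648, 0.312063) → (0.450974, -1.075464)
(x(0.86), y(0.86)) ≈ (0.4510, -1.0755)

0.4510, -1.0755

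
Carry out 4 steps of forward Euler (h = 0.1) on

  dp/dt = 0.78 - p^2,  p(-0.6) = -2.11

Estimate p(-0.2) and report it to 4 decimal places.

Euler: p_{n+1} = p_n + h·f(t_n, p_n).
t=-0.600000, p=-2.110000: f=-3.672100 → p ← -2.110000 + 0.1·(-3.672100) = -2.477210
t=-0.500000, p=-2.477210: f=-5.356569 → p ← -2.477210 + 0.1·(-5.356569) = -3.012867
t=-0.400000, p=-3.012867: f=-8.297367 → p ← -3.012867 + 0.1·(-8.297367) = -3.842604
t=-0.300000, p=-3.842604: f=-13.985603 → p ← -3.842604 + 0.1·(-13.985603) = -5.241164
p(-0.2) ≈ -5.2412

-5.2412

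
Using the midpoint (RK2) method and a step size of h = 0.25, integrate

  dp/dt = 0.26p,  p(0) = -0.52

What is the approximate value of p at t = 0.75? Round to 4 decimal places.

Midpoint: k1 = f(t_n, p_n); k2 = f(t_n + h/2, p_n + (h/2)·k1); p_{n+1} = p_n + h·k2.
t=0.000000, p=-0.520000:
  k1 = f(0.000000, -0.520000) = -0.135200
  k2 = f(0.125000, -0.536900) = -0.139594
  p ← -0.520000 + 0.25·(-0.139594) = -0.554899
t=0.250000, p=-0.554899:
  k1 = f(0.250000, -0.554899) = -0.144274
  k2 = f(0.375000, -0.572933) = -0.148963
  p ← -0.554899 + 0.25·(-0.148963) = -0.592139
t=0.500000, p=-0.592139:
  k1 = f(0.500000, -0.592139) = -0.153956
  k2 = f(0.625000, -0.611384) = -0.158960
  p ← -0.592139 + 0.25·(-0.158960) = -0.631879
p(0.75) ≈ -0.6319

-0.6319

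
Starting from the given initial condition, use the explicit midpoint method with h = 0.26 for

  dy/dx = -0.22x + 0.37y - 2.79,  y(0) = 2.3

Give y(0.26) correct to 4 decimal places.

1.7642

Midpoint: k1 = f(x_n, y_n); k2 = f(x_n + h/2, y_n + (h/2)·k1); y_{n+1} = y_n + h·k2.
x=0.000000, y=2.300000:
  k1 = f(0.000000, 2.300000) = -1.939000
  k2 = f(0.130000, 2.047930) = -2.060866
  y ← 2.300000 + 0.26·(-2.060866) = 1.764175
y(0.26) ≈ 1.7642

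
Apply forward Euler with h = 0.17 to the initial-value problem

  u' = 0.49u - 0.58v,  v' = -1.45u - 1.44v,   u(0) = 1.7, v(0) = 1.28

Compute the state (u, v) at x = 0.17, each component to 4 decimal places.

1.7154, 0.5476

Euler on (u,v): u_{n+1} = u_n + h·u', v_{n+1} = v_n + h·v'.
0.000000: (1.700000, 1.280000); f=(0.090600, -4.308200) → (1.715402, 0.547606)
(u(0.17), v(0.17)) ≈ (1.7154, 0.5476)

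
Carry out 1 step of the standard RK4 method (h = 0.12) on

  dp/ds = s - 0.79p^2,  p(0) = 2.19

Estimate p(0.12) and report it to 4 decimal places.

RK4: k1 = f(s_n, p_n); k2 = f(s_n + h/2, p_n + (h/2)·k1); k3 = f(s_n + h/2, p_n + (h/2)·k2); k4 = f(s_n + h, p_n + h·k3); p_{n+1} = p_n + (h/6)·(k1 + 2k2 + 2k3 + k4).
s=0.000000, p=2.190000:
  k1 = f(0.000000, 2.190000) = -3.788919
  k2 = f(0.060000, 1.962665) = -2.983122
  k3 = f(0.060000, 2.011013) = -3.134896
  k4 = f(0.120000, 1.813812) = -2.479033
  p ← 2.190000 + (0.12/6)·(k1 + 2k2 + 2k3 + k4) = 1.819920
p(0.12) ≈ 1.8199

1.8199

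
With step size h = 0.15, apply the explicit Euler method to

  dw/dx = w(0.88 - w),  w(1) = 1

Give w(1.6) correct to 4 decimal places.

0.9437

Euler: w_{n+1} = w_n + h·f(x_n, w_n).
x=1.000000, w=1.000000: f=-0.120000 → w ← 1.000000 + 0.15·(-0.120000) = 0.982000
x=1.150000, w=0.982000: f=-0.100164 → w ← 0.982000 + 0.15·(-0.100164) = 0.966975
x=1.300000, w=0.966975: f=-0.084103 → w ← 0.966975 + 0.15·(-0.084103) = 0.954360
x=1.450000, w=0.954360: f=-0.070966 → w ← 0.954360 + 0.15·(-0.070966) = 0.943715
w(1.6) ≈ 0.9437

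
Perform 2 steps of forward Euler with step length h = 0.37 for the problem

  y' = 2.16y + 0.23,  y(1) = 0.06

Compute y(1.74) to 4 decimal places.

0.4324

Euler: y_{n+1} = y_n + h·f(x_n, y_n).
x=1.000000, y=0.060000: f=0.359600 → y ← 0.060000 + 0.37·0.359600 = 0.193052
x=1.370000, y=0.193052: f=0.646992 → y ← 0.193052 + 0.37·0.646992 = 0.432439
y(1.74) ≈ 0.4324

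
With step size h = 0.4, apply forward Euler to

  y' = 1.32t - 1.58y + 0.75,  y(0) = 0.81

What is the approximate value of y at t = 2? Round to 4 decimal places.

Euler: y_{n+1} = y_n + h·f(t_n, y_n).
t=0.000000, y=0.810000: f=-0.529800 → y ← 0.810000 + 0.4·(-0.529800) = 0.598080
t=0.400000, y=0.598080: f=0.333034 → y ← 0.598080 + 0.4·0.333034 = 0.731293
t=0.800000, y=0.731293: f=0.650556 → y ← 0.731293 + 0.4·0.650556 = 0.991516
t=1.200000, y=0.991516: f=0.767405 → y ← 0.991516 + 0.4·0.767405 = 1.298478
t=1.600000, y=1.298478: f=0.810405 → y ← 1.298478 + 0.4·0.810405 = 1.622640
y(2) ≈ 1.6226

1.6226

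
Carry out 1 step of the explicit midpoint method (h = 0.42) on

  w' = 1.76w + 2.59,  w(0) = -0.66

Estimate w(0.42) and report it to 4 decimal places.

Midpoint: k1 = f(x_n, w_n); k2 = f(x_n + h/2, w_n + (h/2)·k1); w_{n+1} = w_n + h·k2.
x=0.000000, w=-0.660000:
  k1 = f(0.000000, -0.660000) = 1.428400
  k2 = f(0.210000, -0.360036) = 1.956337
  w ← -0.660000 + 0.42·1.956337 = 0.161661
w(0.42) ≈ 0.1617

0.1617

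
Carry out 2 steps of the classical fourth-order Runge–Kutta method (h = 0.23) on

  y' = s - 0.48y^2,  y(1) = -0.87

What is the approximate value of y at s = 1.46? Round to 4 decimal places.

-0.4065

RK4: k1 = f(s_n, y_n); k2 = f(s_n + h/2, y_n + (h/2)·k1); k3 = f(s_n + h/2, y_n + (h/2)·k2); k4 = f(s_n + h, y_n + h·k3); y_{n+1} = y_n + (h/6)·(k1 + 2k2 + 2k3 + k4).
s=1.000000, y=-0.870000:
  k1 = f(1.000000, -0.870000) = 0.636688
  k2 = f(1.115000, -0.796781) = 0.810267
  k3 = f(1.115000, -0.776819) = 0.825345
  k4 = f(1.230000, -0.680171) = 1.007937
  y ← -0.870000 + (0.23/6)·(k1 + 2k2 + 2k3 + k4) = -0.681559
s=1.230000, y=-0.681559:
  k1 = f(1.230000, -0.681559) = 1.007029
  k2 = f(1.345000, -0.565751) = 1.191365
  k3 = f(1.345000, -0.544552) = 1.202662
  k4 = f(1.460000, -0.404947) = 1.381289
  y ← -0.681559 + (0.23/6)·(k1 + 2k2 + 2k3 + k4) = -0.406465
y(1.46) ≈ -0.4065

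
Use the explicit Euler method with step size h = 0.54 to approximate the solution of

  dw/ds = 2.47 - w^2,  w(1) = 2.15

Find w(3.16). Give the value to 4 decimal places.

Euler: w_{n+1} = w_n + h·f(s_n, w_n).
s=1.000000, w=2.150000: f=-2.152500 → w ← 2.150000 + 0.54·(-2.152500) = 0.987650
s=1.540000, w=0.987650: f=1.494547 → w ← 0.987650 + 0.54·1.494547 = 1.794706
s=2.080000, w=1.794706: f=-0.750968 → w ← 1.794706 + 0.54·(-0.750968) = 1.389183
s=2.620000, w=1.389183: f=0.540171 → w ← 1.389183 + 0.54·0.540171 = 1.680875
w(3.16) ≈ 1.6809

1.6809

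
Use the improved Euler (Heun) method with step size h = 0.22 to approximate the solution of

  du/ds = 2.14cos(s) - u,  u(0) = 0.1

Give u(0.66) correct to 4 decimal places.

0.9868

Heun: k1 = f(s_n, u_n); k2 = f(s_n + h, u_n + h·k1); u_{n+1} = u_n + (h/2)·(k1 + k2).
s=0.000000, u=0.100000:
  k1 = f(0.000000, 0.100000) = 2.040000
  k2 = f(0.220000, 0.548800) = 1.539621
  u ← 0.100000 + (0.22/2)·(2.040000 + 1.539621) = 0.493758
s=0.220000, u=0.493758:
  k1 = f(0.220000, 0.493758) = 1.594662
  k2 = f(0.440000, 0.844584) = 1.091585
  u ← 0.493758 + (0.22/2)·(1.594662 + 1.091585) = 0.789245
s=0.440000, u=0.789245:
  k1 = f(0.440000, 0.789245) = 1.146923
  k2 = f(0.660000, 1.041569) = 0.649015
  u ← 0.789245 + (0.22/2)·(1.146923 + 0.649015) = 0.986799
u(0.66) ≈ 0.9868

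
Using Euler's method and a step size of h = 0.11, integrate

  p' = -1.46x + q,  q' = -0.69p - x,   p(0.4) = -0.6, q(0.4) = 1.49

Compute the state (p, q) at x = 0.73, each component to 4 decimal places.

Euler on (p,q): p_{n+1} = p_n + h·p', q_{n+1} = q_n + h·q'.
0.400000: (-0.600000, 1.490000); f=(0.906000, 0.014000) → (-0.500340, 1.491540)
0.510000: (-0.500340, 1.491540); f=(0.746940, -0.164765) → (-0.418177, 1.473416)
0.620000: (-0.418177, 1.473416); f=(0.568216, -0.331458) → (-0.355673, 1.436955)
(p(0.73), q(0.73)) ≈ (-0.3557, 1.4370)

-0.3557, 1.4370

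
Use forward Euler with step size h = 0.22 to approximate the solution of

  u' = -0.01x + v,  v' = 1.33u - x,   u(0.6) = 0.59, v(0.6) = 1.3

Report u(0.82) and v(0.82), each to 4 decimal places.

Euler on (u,v): u_{n+1} = u_n + h·u', v_{n+1} = v_n + h·v'.
0.600000: (0.590000, 1.300000); f=(1.294000, 0.184700) → (0.874680, 1.340634)
(u(0.82), v(0.82)) ≈ (0.8747, 1.3406)

0.8747, 1.3406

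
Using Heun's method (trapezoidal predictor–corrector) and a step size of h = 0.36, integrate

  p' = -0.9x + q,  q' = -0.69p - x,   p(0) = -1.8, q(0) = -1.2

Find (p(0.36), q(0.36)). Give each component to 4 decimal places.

Heun on (p,q): k1 = f(x_n, state_n); k2 = f(x_n + h, state_n + h·k1); state_{n+1} = state_n + (h/2)·(k1 + k2).
0.000000: (-1.800000, -1.200000)
  k1 = (-1.200000, 1.242000)
  predictor → (-2.232000, -0.752880)
  k2 = (-1.076880, 1.180080)
  → (-2.209838, -0.764026)
(p(0.36), q(0.36)) ≈ (-2.2098, -0.7640)

-2.2098, -0.7640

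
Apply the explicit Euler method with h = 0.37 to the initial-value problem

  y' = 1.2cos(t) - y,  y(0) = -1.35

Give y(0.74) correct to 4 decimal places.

Euler: y_{n+1} = y_n + h·f(t_n, y_n).
t=0.000000, y=-1.350000: f=2.550000 → y ← -1.350000 + 0.37·2.550000 = -0.406500
t=0.370000, y=-0.406500: f=1.525293 → y ← -0.406500 + 0.37·1.525293 = 0.157858
y(0.74) ≈ 0.1579

0.1579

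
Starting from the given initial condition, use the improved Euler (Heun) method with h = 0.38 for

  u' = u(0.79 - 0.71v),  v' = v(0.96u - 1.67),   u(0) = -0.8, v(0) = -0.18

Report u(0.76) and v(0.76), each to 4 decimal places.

-1.5011, -0.0452

Heun on (u,v): k1 = f(x_n, state_n); k2 = f(x_n + h, state_n + h·k1); state_{n+1} = state_n + (h/2)·(k1 + k2).
0.000000: (-0.800000, -0.180000)
  k1 = (-0.734240, 0.438840)
  predictor → (-1.079011, -0.013241)
  k2 = (-0.862563, 0.035828)
  → (-1.103392, -0.089813)
0.380000: (-1.103392, -0.089813)
  k1 = (-0.942040, 0.245123)
  predictor → (-1.461368, 0.003334)
  k2 = (-1.151022, -0.010244)
  → (-1.501074, -0.045186)
(u(0.76), v(0.76)) ≈ (-1.5011, -0.0452)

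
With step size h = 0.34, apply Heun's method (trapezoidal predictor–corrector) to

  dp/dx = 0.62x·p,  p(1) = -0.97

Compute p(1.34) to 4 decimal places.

-1.2381

Heun: k1 = f(x_n, p_n); k2 = f(x_n + h, p_n + h·k1); p_{n+1} = p_n + (h/2)·(k1 + k2).
x=1.000000, p=-0.970000:
  k1 = f(1.000000, -0.970000) = -0.601400
  k2 = f(1.340000, -1.174476) = -0.975755
  p ← -0.970000 + (0.34/2)·(-0.601400 + (-0.975755)) = -1.238116
p(1.34) ≈ -1.2381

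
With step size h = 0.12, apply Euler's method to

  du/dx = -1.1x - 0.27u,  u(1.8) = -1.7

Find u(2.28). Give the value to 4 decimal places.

-2.4884

Euler: u_{n+1} = u_n + h·f(x_n, u_n).
x=1.800000, u=-1.700000: f=-1.521000 → u ← -1.700000 + 0.12·(-1.521000) = -1.882520
x=1.920000, u=-1.882520: f=-1.603720 → u ← -1.882520 + 0.12·(-1.603720) = -2.074966
x=2.040000, u=-2.074966: f=-1.683759 → u ← -2.074966 + 0.12·(-1.683759) = -2.277017
x=2.160000, u=-2.277017: f=-1.761205 → u ← -2.277017 + 0.12·(-1.761205) = -2.488362
u(2.28) ≈ -2.4884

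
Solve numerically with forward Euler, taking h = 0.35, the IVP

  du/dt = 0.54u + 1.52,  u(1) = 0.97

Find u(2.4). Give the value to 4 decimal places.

Euler: u_{n+1} = u_n + h·f(t_n, u_n).
t=1.000000, u=0.970000: f=2.043800 → u ← 0.970000 + 0.35·2.043800 = 1.685330
t=1.350000, u=1.685330: f=2.430078 → u ← 1.685330 + 0.35·2.430078 = 2.535857
t=1.700000, u=2.535857: f=2.889363 → u ← 2.535857 + 0.35·2.889363 = 3.547134
t=2.050000, u=3.547134: f=3.435453 → u ← 3.547134 + 0.35·3.435453 = 4.749543
u(2.4) ≈ 4.7495

4.7495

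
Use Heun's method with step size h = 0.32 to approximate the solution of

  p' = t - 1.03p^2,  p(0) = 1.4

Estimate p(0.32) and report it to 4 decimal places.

1.0345

Heun: k1 = f(t_n, p_n); k2 = f(t_n + h, p_n + h·k1); p_{n+1} = p_n + (h/2)·(k1 + k2).
t=0.000000, p=1.400000:
  k1 = f(0.000000, 1.400000) = -2.018800
  k2 = f(0.320000, 0.753984) = -0.265547
  p ← 1.400000 + (0.32/2)·(-2.018800 + (-0.265547)) = 1.034505
p(0.32) ≈ 1.0345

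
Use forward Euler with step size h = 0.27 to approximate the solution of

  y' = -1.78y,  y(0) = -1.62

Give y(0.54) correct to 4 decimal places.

-0.4370

Euler: y_{n+1} = y_n + h·f(t_n, y_n).
t=0.000000, y=-1.620000: f=2.883600 → y ← -1.620000 + 0.27·2.883600 = -0.841428
t=0.270000, y=-0.841428: f=1.497742 → y ← -0.841428 + 0.27·1.497742 = -0.437038
y(0.54) ≈ -0.4370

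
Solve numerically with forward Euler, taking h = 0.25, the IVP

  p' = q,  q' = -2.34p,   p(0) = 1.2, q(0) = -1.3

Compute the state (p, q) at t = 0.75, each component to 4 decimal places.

-0.2540, -2.7330

Euler on (p,q): p_{n+1} = p_n + h·p', q_{n+1} = q_n + h·q'.
0.000000: (1.200000, -1.300000); f=(-1.300000, -2.808000) → (0.875000, -2.002000)
0.250000: (0.875000, -2.002000); f=(-2.002000, -2.047500) → (0.374500, -2.513875)
0.500000: (0.374500, -2.513875); f=(-2.513875, -0.876330) → (-0.253969, -2.732957)
(p(0.75), q(0.75)) ≈ (-0.2540, -2.7330)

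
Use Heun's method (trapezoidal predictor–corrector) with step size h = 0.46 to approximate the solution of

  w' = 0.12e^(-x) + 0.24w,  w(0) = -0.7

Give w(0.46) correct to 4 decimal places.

Heun: k1 = f(x_n, w_n); k2 = f(x_n + h, w_n + h·k1); w_{n+1} = w_n + (h/2)·(k1 + k2).
x=0.000000, w=-0.700000:
  k1 = f(0.000000, -0.700000) = -0.048000
  k2 = f(0.460000, -0.722080) = -0.097545
  w ← -0.700000 + (0.46/2)·(-0.048000 + (-0.097545)) = -0.733475
w(0.46) ≈ -0.7335

-0.7335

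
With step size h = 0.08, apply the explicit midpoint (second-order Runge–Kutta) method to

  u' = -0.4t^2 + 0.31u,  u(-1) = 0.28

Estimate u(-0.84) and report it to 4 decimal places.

0.2385

Midpoint: k1 = f(t_n, u_n); k2 = f(t_n + h/2, u_n + (h/2)·k1); u_{n+1} = u_n + h·k2.
t=-1.000000, u=0.280000:
  k1 = f(-1.000000, 0.280000) = -0.313200
  k2 = f(-0.960000, 0.267472) = -0.285724
  u ← 0.280000 + 0.08·(-0.285724) = 0.257142
t=-0.920000, u=0.257142:
  k1 = f(-0.920000, 0.257142) = -0.258846
  k2 = f(-0.880000, 0.246788) = -0.233256
  u ← 0.257142 + 0.08·(-0.233256) = 0.238482
u(-0.84) ≈ 0.2385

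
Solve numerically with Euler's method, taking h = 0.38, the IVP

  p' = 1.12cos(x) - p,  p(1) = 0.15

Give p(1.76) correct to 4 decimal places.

0.2809

Euler: p_{n+1} = p_n + h·f(x_n, p_n).
x=1.000000, p=0.150000: f=0.455139 → p ← 0.150000 + 0.38·0.455139 = 0.322953
x=1.380000, p=0.322953: f=-0.110555 → p ← 0.322953 + 0.38·(-0.110555) = 0.280942
p(1.76) ≈ 0.2809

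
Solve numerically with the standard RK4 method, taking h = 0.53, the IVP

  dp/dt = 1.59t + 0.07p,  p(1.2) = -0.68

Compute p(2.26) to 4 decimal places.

RK4: k1 = f(t_n, p_n); k2 = f(t_n + h/2, p_n + (h/2)·k1); k3 = f(t_n + h/2, p_n + (h/2)·k2); k4 = f(t_n + h, p_n + h·k3); p_{n+1} = p_n + (h/6)·(k1 + 2k2 + 2k3 + k4).
t=1.200000, p=-0.680000:
  k1 = f(1.200000, -0.680000) = 1.860400
  k2 = f(1.465000, -0.186994) = 2.316260
  k3 = f(1.465000, -0.066191) = 2.324717
  k4 = f(1.730000, 0.552100) = 2.789347
  p ← -0.680000 + (0.53/6)·(k1 + 2k2 + 2k3 + k4) = 0.550634
t=1.730000, p=0.550634:
  k1 = f(1.730000, 0.550634) = 2.789244
  k2 = f(1.995000, 1.289783) = 3.262335
  k3 = f(1.995000, 1.415152) = 3.271111
  k4 = f(2.260000, 2.284322) = 3.753303
  p ← 0.550634 + (0.53/6)·(k1 + 2k2 + 2k3 + k4) = 2.282801
p(2.26) ≈ 2.2828

2.2828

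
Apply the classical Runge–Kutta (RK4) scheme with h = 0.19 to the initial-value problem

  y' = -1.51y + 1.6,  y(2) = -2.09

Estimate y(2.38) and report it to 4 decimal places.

RK4: k1 = f(s_n, y_n); k2 = f(s_n + h/2, y_n + (h/2)·k1); k3 = f(s_n + h/2, y_n + (h/2)·k2); k4 = f(s_n + h, y_n + h·k3); y_{n+1} = y_n + (h/6)·(k1 + 2k2 + 2k3 + k4).
s=2.000000, y=-2.090000:
  k1 = f(2.000000, -2.090000) = 4.755900
  k2 = f(2.095000, -1.638189) = 4.073666
  k3 = f(2.095000, -1.703002) = 4.171533
  k4 = f(2.190000, -1.297409) = 3.559087
  y ← -2.090000 + (0.19/6)·(k1 + 2k2 + 2k3 + k4) = -1.304496
s=2.190000, y=-1.304496:
  k1 = f(2.190000, -1.304496) = 3.569789
  k2 = f(2.285000, -0.965366) = 3.057703
  k3 = f(2.285000, -1.014014) = 3.131162
  k4 = f(2.380000, -0.709575) = 2.671459
  y ← -1.304496 + (0.19/6)·(k1 + 2k2 + 2k3 + k4) = -0.714895
y(2.38) ≈ -0.7149

-0.7149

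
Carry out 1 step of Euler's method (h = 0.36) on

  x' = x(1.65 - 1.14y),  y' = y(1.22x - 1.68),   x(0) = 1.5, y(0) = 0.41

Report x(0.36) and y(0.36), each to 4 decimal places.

2.1386, 0.4321

Euler on (x,y): x_{n+1} = x_n + h·x', y_{n+1} = y_n + h·y'.
0.000000: (1.500000, 0.410000); f=(1.773900, 0.061500) → (2.138604, 0.432140)
(x(0.36), y(0.36)) ≈ (2.1386, 0.4321)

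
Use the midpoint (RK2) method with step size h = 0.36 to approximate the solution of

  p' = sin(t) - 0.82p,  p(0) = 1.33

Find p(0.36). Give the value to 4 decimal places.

1.0598

Midpoint: k1 = f(t_n, p_n); k2 = f(t_n + h/2, p_n + (h/2)·k1); p_{n+1} = p_n + h·k2.
t=0.000000, p=1.330000:
  k1 = f(0.000000, 1.330000) = -1.090600
  k2 = f(0.180000, 1.133692) = -0.750598
  p ← 1.330000 + 0.36·(-0.750598) = 1.059785
p(0.36) ≈ 1.0598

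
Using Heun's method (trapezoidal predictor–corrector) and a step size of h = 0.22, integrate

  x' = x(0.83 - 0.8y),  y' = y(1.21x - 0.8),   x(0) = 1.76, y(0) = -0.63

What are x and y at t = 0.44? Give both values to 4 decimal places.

3.4576, -1.5467

Heun on (x,y): k1 = f(t_n, state_n); k2 = f(t_n + h, state_n + h·k1); state_{n+1} = state_n + (h/2)·(k1 + k2).
0.000000: (1.760000, -0.630000)
  k1 = (2.347840, -0.837648)
  predictor → (2.276525, -0.814283)
  k2 = (3.372503, -1.591593)
  → (2.389238, -0.897216)
0.220000: (2.389238, -0.897216)
  k1 = (3.697998, -1.876060)
  predictor → (3.202797, -1.309950)
  k2 = (6.014724, -4.028599)
  → (3.457637, -1.546729)
(x(0.44), y(0.44)) ≈ (3.4576, -1.5467)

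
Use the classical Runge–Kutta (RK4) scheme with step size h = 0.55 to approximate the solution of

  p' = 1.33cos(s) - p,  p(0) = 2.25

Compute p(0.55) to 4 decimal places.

1.8292

RK4: k1 = f(s_n, p_n); k2 = f(s_n + h/2, p_n + (h/2)·k1); k3 = f(s_n + h/2, p_n + (h/2)·k2); k4 = f(s_n + h, p_n + h·k3); p_{n+1} = p_n + (h/6)·(k1 + 2k2 + 2k3 + k4).
s=0.000000, p=2.250000:
  k1 = f(0.000000, 2.250000) = -0.920000
  k2 = f(0.275000, 1.997000) = -0.716974
  k3 = f(0.275000, 2.052832) = -0.772807
  k4 = f(0.550000, 1.824956) = -0.691099
  p ← 2.250000 + (0.55/6)·(k1 + 2k2 + 2k3 + k4) = 1.829189
p(0.55) ≈ 1.8292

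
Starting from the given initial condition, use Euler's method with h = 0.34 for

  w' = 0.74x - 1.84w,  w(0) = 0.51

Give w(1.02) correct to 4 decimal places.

0.2299

Euler: w_{n+1} = w_n + h·f(x_n, w_n).
x=0.000000, w=0.510000: f=-0.938400 → w ← 0.510000 + 0.34·(-0.938400) = 0.190944
x=0.340000, w=0.190944: f=-0.099737 → w ← 0.190944 + 0.34·(-0.099737) = 0.157033
x=0.680000, w=0.157033: f=0.214258 → w ← 0.157033 + 0.34·0.214258 = 0.229881
w(1.02) ≈ 0.2299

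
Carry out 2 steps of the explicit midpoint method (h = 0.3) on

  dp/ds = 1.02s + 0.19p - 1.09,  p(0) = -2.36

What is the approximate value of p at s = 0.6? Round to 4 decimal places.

Midpoint: k1 = f(s_n, p_n); k2 = f(s_n + h/2, p_n + (h/2)·k1); p_{n+1} = p_n + h·k2.
s=0.000000, p=-2.360000:
  k1 = f(0.000000, -2.360000) = -1.538400
  k2 = f(0.150000, -2.590760) = -1.429244
  p ← -2.360000 + 0.3·(-1.429244) = -2.788773
s=0.300000, p=-2.788773:
  k1 = f(0.300000, -2.788773) = -1.313867
  k2 = f(0.450000, -2.985853) = -1.198312
  p ← -2.788773 + 0.3·(-1.198312) = -3.148267
p(0.6) ≈ -3.1483

-3.1483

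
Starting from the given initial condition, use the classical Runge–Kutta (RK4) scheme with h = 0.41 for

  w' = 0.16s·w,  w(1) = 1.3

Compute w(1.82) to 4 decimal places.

1.5642

RK4: k1 = f(s_n, w_n); k2 = f(s_n + h/2, w_n + (h/2)·k1); k3 = f(s_n + h/2, w_n + (h/2)·k2); k4 = f(s_n + h, w_n + h·k3); w_{n+1} = w_n + (h/6)·(k1 + 2k2 + 2k3 + k4).
s=1.000000, w=1.300000:
  k1 = f(1.000000, 1.300000) = 0.208000
  k2 = f(1.205000, 1.342640) = 0.258861
  k3 = f(1.205000, 1.353067) = 0.260871
  k4 = f(1.410000, 1.406957) = 0.317410
  w ← 1.300000 + (0.41/6)·(k1 + 2k2 + 2k3 + k4) = 1.406933
s=1.410000, w=1.406933:
  k1 = f(1.410000, 1.406933) = 0.317404
  k2 = f(1.615000, 1.472001) = 0.380365
  k3 = f(1.615000, 1.484908) = 0.383700
  k4 = f(1.820000, 1.564250) = 0.455510
  w ← 1.406933 + (0.41/6)·(k1 + 2k2 + 2k3 + k4) = 1.564171
w(1.82) ≈ 1.5642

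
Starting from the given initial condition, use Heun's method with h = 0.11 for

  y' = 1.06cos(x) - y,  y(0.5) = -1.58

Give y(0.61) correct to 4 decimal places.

-1.3224

Heun: k1 = f(x_n, y_n); k2 = f(x_n + h, y_n + h·k1); y_{n+1} = y_n + (h/2)·(k1 + k2).
x=0.500000, y=-1.580000:
  k1 = f(0.500000, -1.580000) = 2.510238
  k2 = f(0.610000, -1.303874) = 2.172701
  y ← -1.580000 + (0.11/2)·(2.510238 + 2.172701) = -1.322438
y(0.61) ≈ -1.3224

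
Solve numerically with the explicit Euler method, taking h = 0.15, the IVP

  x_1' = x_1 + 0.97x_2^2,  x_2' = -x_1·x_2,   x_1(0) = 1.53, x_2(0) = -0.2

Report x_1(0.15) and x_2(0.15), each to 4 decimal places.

Euler on (x_1,x_2): x_1_{n+1} = x_1_n + h·x_1', x_2_{n+1} = x_2_n + h·x_2'.
0.000000: (1.530000, -0.200000); f=(1.568800, 0.306000) → (1.765320, -0.154100)
(x_1(0.15), x_2(0.15)) ≈ (1.7653, -0.1541)

1.7653, -0.1541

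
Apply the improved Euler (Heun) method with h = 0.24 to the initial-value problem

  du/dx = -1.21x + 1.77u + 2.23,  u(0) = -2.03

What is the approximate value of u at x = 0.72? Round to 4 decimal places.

Heun: k1 = f(x_n, u_n); k2 = f(x_n + h, u_n + h·k1); u_{n+1} = u_n + (h/2)·(k1 + k2).
x=0.000000, u=-2.030000:
  k1 = f(0.000000, -2.030000) = -1.363100
  k2 = f(0.240000, -2.357144) = -2.232545
  u ← -2.030000 + (0.24/2)·(-1.363100 + (-2.232545)) = -2.461477
x=0.240000, u=-2.461477:
  k1 = f(0.240000, -2.461477) = -2.417215
  k2 = f(0.480000, -3.041609) = -3.734448
  u ← -2.461477 + (0.24/2)·(-2.417215 + (-3.734448)) = -3.199677
x=0.480000, u=-3.199677:
  k1 = f(0.480000, -3.199677) = -4.014228
  k2 = f(0.720000, -4.163092) = -6.009872
  u ← -3.199677 + (0.24/2)·(-4.014228 + (-6.009872)) = -4.402569
u(0.72) ≈ -4.4026

-4.4026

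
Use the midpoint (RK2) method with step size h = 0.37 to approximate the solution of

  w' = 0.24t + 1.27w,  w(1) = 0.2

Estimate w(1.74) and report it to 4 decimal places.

0.8654

Midpoint: k1 = f(t_n, w_n); k2 = f(t_n + h/2, w_n + (h/2)·k1); w_{n+1} = w_n + h·k2.
t=1.000000, w=0.200000:
  k1 = f(1.000000, 0.200000) = 0.494000
  k2 = f(1.185000, 0.291390) = 0.654465
  w ← 0.200000 + 0.37·0.654465 = 0.442152
t=1.370000, w=0.442152:
  k1 = f(1.370000, 0.442152) = 0.890333
  k2 = f(1.555000, 0.606864) = 1.143917
  w ← 0.442152 + 0.37·1.143917 = 0.865401
w(1.74) ≈ 0.8654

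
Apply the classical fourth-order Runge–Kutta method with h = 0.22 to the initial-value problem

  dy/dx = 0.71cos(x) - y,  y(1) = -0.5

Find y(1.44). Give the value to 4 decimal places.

RK4: k1 = f(x_n, y_n); k2 = f(x_n + h/2, y_n + (h/2)·k1); k3 = f(x_n + h/2, y_n + (h/2)·k2); k4 = f(x_n + h, y_n + h·k3); y_{n+1} = y_n + (h/6)·(k1 + 2k2 + 2k3 + k4).
x=1.000000, y=-0.500000:
  k1 = f(1.000000, -0.500000) = 0.883615
  k2 = f(1.110000, -0.402802) = 0.718512
  k3 = f(1.110000, -0.420964) = 0.736673
  k4 = f(1.220000, -0.337932) = 0.581920
  y ← -0.500000 + (0.22/6)·(k1 + 2k2 + 2k3 + k4) = -0.339550
x=1.220000, y=-0.339550:
  k1 = f(1.220000, -0.339550) = 0.583539
  k2 = f(1.330000, -0.275361) = 0.444679
  k3 = f(1.330000, -0.290635) = 0.459953
  k4 = f(1.440000, -0.238360) = 0.330961
  y ← -0.339550 + (0.22/6)·(k1 + 2k2 + 2k3 + k4) = -0.239679
y(1.44) ≈ -0.2397

-0.2397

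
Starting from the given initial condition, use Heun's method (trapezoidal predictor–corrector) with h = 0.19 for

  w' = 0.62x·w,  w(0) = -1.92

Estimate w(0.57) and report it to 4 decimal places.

Heun: k1 = f(x_n, w_n); k2 = f(x_n + h, w_n + h·k1); w_{n+1} = w_n + (h/2)·(k1 + k2).
x=0.000000, w=-1.920000:
  k1 = f(0.000000, -1.920000) = 0.000000
  k2 = f(0.190000, -1.920000) = -0.226176
  w ← -1.920000 + (0.19/2)·(0.000000 + (-0.226176)) = -1.941487
x=0.190000, w=-1.941487:
  k1 = f(0.190000, -1.941487) = -0.228707
  k2 = f(0.380000, -1.984941) = -0.467652
  w ← -1.941487 + (0.19/2)·(-0.228707 + (-0.467652)) = -2.007641
x=0.380000, w=-2.007641:
  k1 = f(0.380000, -2.007641) = -0.473000
  k2 = f(0.570000, -2.097511) = -0.741260
  w ← -2.007641 + (0.19/2)·(-0.473000 + (-0.741260)) = -2.122996
w(0.57) ≈ -2.1230

-2.1230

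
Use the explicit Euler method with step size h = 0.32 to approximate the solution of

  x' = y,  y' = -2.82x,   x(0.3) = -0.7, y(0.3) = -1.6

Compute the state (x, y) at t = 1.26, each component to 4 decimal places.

Euler on (x,y): x_{n+1} = x_n + h·x', y_{n+1} = y_n + h·y'.
0.300000: (-0.700000, -1.600000); f=(-1.600000, 1.974000) → (-1.212000, -0.968320)
0.620000: (-1.212000, -0.968320); f=(-0.968320, 3.417840) → (-1.521862, 0.125389)
0.940000: (-1.521862, 0.125389); f=(0.125389, 4.291652) → (-1.481738, 1.498717)
(x(1.26), y(1.26)) ≈ (-1.4817, 1.4987)

-1.4817, 1.4987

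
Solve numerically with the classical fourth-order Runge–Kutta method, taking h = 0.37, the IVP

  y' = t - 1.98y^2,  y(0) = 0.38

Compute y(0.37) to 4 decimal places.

RK4: k1 = f(t_n, y_n); k2 = f(t_n + h/2, y_n + (h/2)·k1); k3 = f(t_n + h/2, y_n + (h/2)·k2); k4 = f(t_n + h, y_n + h·k3); y_{n+1} = y_n + (h/6)·(k1 + 2k2 + 2k3 + k4).
t=0.000000, y=0.380000:
  k1 = f(0.000000, 0.380000) = -0.285912
  k2 = f(0.185000, 0.327106) = -0.026857
  k3 = f(0.185000, 0.375031) = -0.093484
  k4 = f(0.370000, 0.345411) = 0.133769
  y ← 0.380000 + (0.37/6)·(k1 + 2k2 + 2k3 + k4) = 0.355776
y(0.37) ≈ 0.3558

0.3558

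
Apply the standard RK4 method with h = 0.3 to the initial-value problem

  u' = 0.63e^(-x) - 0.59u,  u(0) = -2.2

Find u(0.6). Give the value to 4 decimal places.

-1.3089

RK4: k1 = f(x_n, u_n); k2 = f(x_n + h/2, u_n + (h/2)·k1); k3 = f(x_n + h/2, u_n + (h/2)·k2); k4 = f(x_n + h, u_n + h·k3); u_{n+1} = u_n + (h/6)·(k1 + 2k2 + 2k3 + k4).
x=0.000000, u=-2.200000:
  k1 = f(0.000000, -2.200000) = 1.928000
  k2 = f(0.150000, -1.910800) = 1.669618
  k3 = f(0.150000, -1.949557) = 1.692485
  k4 = f(0.300000, -1.692255) = 1.465146
  u ← -2.200000 + (0.3/6)·(k1 + 2k2 + 2k3 + k4) = -1.694132
x=0.300000, u=-1.694132:
  k1 = f(0.300000, -1.694132) = 1.466254
  k2 = f(0.450000, -1.474194) = 1.271480
  k3 = f(0.450000, -1.503410) = 1.288718
  k4 = f(0.600000, -1.307517) = 1.117186
  u ← -1.694132 + (0.3/6)·(k1 + 2k2 + 2k3 + k4) = -1.308941
u(0.6) ≈ -1.3089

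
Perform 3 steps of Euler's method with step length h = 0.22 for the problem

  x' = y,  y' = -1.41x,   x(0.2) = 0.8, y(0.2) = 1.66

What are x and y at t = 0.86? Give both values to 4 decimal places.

1.7069, 0.5926

Euler on (x,y): x_{n+1} = x_n + h·x', y_{n+1} = y_n + h·y'.
0.200000: (0.800000, 1.660000); f=(1.660000, -1.128000) → (1.165200, 1.411840)
0.420000: (1.165200, 1.411840); f=(1.411840, -1.642932) → (1.475805, 1.050395)
0.640000: (1.475805, 1.050395); f=(1.050395, -2.080885) → (1.706892, 0.592600)
(x(0.86), y(0.86)) ≈ (1.7069, 0.5926)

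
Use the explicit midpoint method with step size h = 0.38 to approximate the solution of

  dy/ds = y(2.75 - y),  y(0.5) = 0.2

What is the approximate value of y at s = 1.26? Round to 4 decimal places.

1.0131

Midpoint: k1 = f(s_n, y_n); k2 = f(s_n + h/2, y_n + (h/2)·k1); y_{n+1} = y_n + h·k2.
s=0.500000, y=0.200000:
  k1 = f(0.500000, 0.200000) = 0.510000
  k2 = f(0.690000, 0.296900) = 0.728325
  y ← 0.200000 + 0.38·0.728325 = 0.476764
s=0.880000, y=0.476764:
  k1 = f(0.880000, 0.476764) = 1.083796
  k2 = f(1.070000, 0.682685) = 1.411325
  y ← 0.476764 + 0.38·1.411325 = 1.013067
y(1.26) ≈ 1.0131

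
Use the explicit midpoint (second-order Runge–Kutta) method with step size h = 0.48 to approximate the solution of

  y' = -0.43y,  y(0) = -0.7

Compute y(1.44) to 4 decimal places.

Midpoint: k1 = f(t_n, y_n); k2 = f(t_n + h/2, y_n + (h/2)·k1); y_{n+1} = y_n + h·k2.
t=0.000000, y=-0.700000:
  k1 = f(0.000000, -0.700000) = 0.301000
  k2 = f(0.240000, -0.627760) = 0.269937
  y ← -0.700000 + 0.48·0.269937 = -0.570430
t=0.480000, y=-0.570430:
  k1 = f(0.480000, -0.570430) = 0.245285
  k2 = f(0.720000, -0.511562) = 0.219972
  y ← -0.570430 + 0.48·0.219972 = -0.464844
t=0.960000, y=-0.464844:
  k1 = f(0.960000, -0.464844) = 0.199883
  k2 = f(1.200000, -0.416872) = 0.179255
  y ← -0.464844 + 0.48·0.179255 = -0.378802
y(1.44) ≈ -0.3788

-0.3788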